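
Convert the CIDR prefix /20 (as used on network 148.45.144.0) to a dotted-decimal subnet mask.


/20 means 20 network bits, 12 host bits
Binary: 11111111111111111111000000000000
Mask: 255.255.240.0


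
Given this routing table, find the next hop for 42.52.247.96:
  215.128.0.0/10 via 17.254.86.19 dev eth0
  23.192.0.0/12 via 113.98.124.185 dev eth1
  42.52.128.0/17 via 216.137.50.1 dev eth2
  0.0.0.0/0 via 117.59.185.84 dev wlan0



Longest prefix match for 42.52.247.96:
  /10 215.128.0.0: no
  /12 23.192.0.0: no
  /17 42.52.128.0: MATCH
  /0 0.0.0.0: MATCH
Selected: next-hop 216.137.50.1 via eth2 (matched /17)


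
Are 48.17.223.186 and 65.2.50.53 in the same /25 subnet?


Mask: 255.255.255.128
48.17.223.186 AND mask = 48.17.223.128
65.2.50.53 AND mask = 65.2.50.0
No, different subnets (48.17.223.128 vs 65.2.50.0)


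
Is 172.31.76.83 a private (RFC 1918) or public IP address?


RFC 1918 private ranges:
  10.0.0.0/8 (10.0.0.0 - 10.255.255.255)
  172.16.0.0/12 (172.16.0.0 - 172.31.255.255)
  192.168.0.0/16 (192.168.0.0 - 192.168.255.255)
Private (in 172.16.0.0/12)


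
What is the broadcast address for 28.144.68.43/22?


Network: 28.144.68.0/22
Host bits = 10
Set all host bits to 1:
Broadcast: 28.144.71.255


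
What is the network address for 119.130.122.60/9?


IP:   01110111.10000010.01111010.00111100
Mask: 11111111.10000000.00000000.00000000
AND operation:
Net:  01110111.10000000.00000000.00000000
Network: 119.128.0.0/9


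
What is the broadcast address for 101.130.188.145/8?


Network: 101.0.0.0/8
Host bits = 24
Set all host bits to 1:
Broadcast: 101.255.255.255


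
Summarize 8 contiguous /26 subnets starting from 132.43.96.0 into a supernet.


Original prefix: /26
Number of subnets: 8 = 2^3
New prefix = 26 - 3 = 23
Supernet: 132.43.96.0/23


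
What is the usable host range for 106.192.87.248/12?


Network: 106.192.0.0
Broadcast: 106.207.255.255
First usable = network + 1
Last usable = broadcast - 1
Range: 106.192.0.1 to 106.207.255.254


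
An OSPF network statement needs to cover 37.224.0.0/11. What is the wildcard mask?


Subnet mask: 255.224.0.0
Wildcard = 255.255.255.255 - subnet mask
255 - 255 = 0
255 - 224 = 31
255 - 0 = 255
255 - 0 = 255
Wildcard: 0.31.255.255


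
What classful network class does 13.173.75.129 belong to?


First octet: 13
Binary: 00001101
0xxxxxxx -> Class A (1-126)
Class A, default mask 255.0.0.0 (/8)


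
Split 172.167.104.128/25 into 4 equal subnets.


New prefix = 25 + 2 = 27
Each subnet has 32 addresses
  172.167.104.128/27
  172.167.104.160/27
  172.167.104.192/27
  172.167.104.224/27
Subnets: 172.167.104.128/27, 172.167.104.160/27, 172.167.104.192/27, 172.167.104.224/27


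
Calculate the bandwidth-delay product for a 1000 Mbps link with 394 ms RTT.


BDP = bandwidth * RTT
= 1000 Mbps * 394 ms
= 1000 * 1e6 * 394 / 1000 bits
= 394000000 bits
= 49250000 bytes
= 48095.7031 KB
BDP = 394000000 bits (49250000 bytes)


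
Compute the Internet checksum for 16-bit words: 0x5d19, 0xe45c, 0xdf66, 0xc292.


Sum all words (with carry folding):
+ 0x5d19 = 0x5d19
+ 0xe45c = 0x4176
+ 0xdf66 = 0x20dd
+ 0xc292 = 0xe36f
One's complement: ~0xe36f
Checksum = 0x1c90


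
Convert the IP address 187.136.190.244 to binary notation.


187 = 10111011
136 = 10001000
190 = 10111110
244 = 11110100
Binary: 10111011.10001000.10111110.11110100


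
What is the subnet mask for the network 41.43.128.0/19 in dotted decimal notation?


/19 means 19 network bits, 13 host bits
Binary: 11111111111111111110000000000000
Mask: 255.255.224.0


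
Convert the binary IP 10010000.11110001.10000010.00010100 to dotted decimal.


10010000 = 144
11110001 = 241
10000010 = 130
00010100 = 20
IP: 144.241.130.20


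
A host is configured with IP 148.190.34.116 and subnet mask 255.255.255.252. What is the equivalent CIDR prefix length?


Binary: 11111111.11111111.11111111.11111100
Count leading 1s
Prefix: /30


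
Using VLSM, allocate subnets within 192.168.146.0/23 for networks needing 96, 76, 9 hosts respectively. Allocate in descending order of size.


96 hosts -> /25 (126 usable): 192.168.146.0/25
76 hosts -> /25 (126 usable): 192.168.146.128/25
9 hosts -> /28 (14 usable): 192.168.147.0/28
Allocation: 192.168.146.0/25 (96 hosts, 126 usable); 192.168.146.128/25 (76 hosts, 126 usable); 192.168.147.0/28 (9 hosts, 14 usable)


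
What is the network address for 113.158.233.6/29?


IP:   01110001.10011110.11101001.00000110
Mask: 11111111.11111111.11111111.11111000
AND operation:
Net:  01110001.10011110.11101001.00000000
Network: 113.158.233.0/29


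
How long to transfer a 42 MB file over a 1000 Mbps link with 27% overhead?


Effective throughput = 1000 * (1 - 27/100) = 730 Mbps
File size in Mb = 42 * 8 = 336 Mb
Time = 336 / 730
Time = 0.4603 seconds


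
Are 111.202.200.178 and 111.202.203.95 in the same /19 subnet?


Mask: 255.255.224.0
111.202.200.178 AND mask = 111.202.192.0
111.202.203.95 AND mask = 111.202.192.0
Yes, same subnet (111.202.192.0)


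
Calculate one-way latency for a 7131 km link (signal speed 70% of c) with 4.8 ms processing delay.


Speed = 0.7 * 3e5 km/s = 210000 km/s
Propagation delay = 7131 / 210000 = 0.034 s = 33.9571 ms
Processing delay = 4.8 ms
Total one-way latency = 38.7571 ms


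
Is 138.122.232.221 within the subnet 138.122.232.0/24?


Subnet network: 138.122.232.0
Test IP AND mask: 138.122.232.0
Yes, 138.122.232.221 is in 138.122.232.0/24


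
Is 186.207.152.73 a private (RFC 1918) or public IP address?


RFC 1918 private ranges:
  10.0.0.0/8 (10.0.0.0 - 10.255.255.255)
  172.16.0.0/12 (172.16.0.0 - 172.31.255.255)
  192.168.0.0/16 (192.168.0.0 - 192.168.255.255)
Public (not in any RFC 1918 range)


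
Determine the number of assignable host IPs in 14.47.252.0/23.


Host bits = 32 - 23 = 9
Total addresses = 2^9 = 512
Usable = total - 2 (network and broadcast)
Usable hosts: 510


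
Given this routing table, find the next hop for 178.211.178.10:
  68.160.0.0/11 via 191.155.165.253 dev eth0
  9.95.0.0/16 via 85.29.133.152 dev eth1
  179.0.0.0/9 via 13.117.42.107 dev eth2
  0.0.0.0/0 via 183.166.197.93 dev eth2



Longest prefix match for 178.211.178.10:
  /11 68.160.0.0: no
  /16 9.95.0.0: no
  /9 179.0.0.0: no
  /0 0.0.0.0: MATCH
Selected: next-hop 183.166.197.93 via eth2 (matched /0)


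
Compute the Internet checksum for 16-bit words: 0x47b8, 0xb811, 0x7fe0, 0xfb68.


Sum all words (with carry folding):
+ 0x47b8 = 0x47b8
+ 0xb811 = 0xffc9
+ 0x7fe0 = 0x7faa
+ 0xfb68 = 0x7b13
One's complement: ~0x7b13
Checksum = 0x84ec


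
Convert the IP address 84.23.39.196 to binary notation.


84 = 01010100
23 = 00010111
39 = 00100111
196 = 11000100
Binary: 01010100.00010111.00100111.11000100


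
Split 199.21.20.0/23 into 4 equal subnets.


New prefix = 23 + 2 = 25
Each subnet has 128 addresses
  199.21.20.0/25
  199.21.20.128/25
  199.21.21.0/25
  199.21.21.128/25
Subnets: 199.21.20.0/25, 199.21.20.128/25, 199.21.21.0/25, 199.21.21.128/25


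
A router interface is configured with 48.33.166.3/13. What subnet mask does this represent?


/13 means 13 network bits, 19 host bits
Binary: 11111111111110000000000000000000
Mask: 255.248.0.0


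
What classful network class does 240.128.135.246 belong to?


First octet: 240
Binary: 11110000
1111xxxx -> Class E (240-255)
Class E (reserved), default mask N/A


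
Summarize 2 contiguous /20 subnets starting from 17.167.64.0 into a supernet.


Original prefix: /20
Number of subnets: 2 = 2^1
New prefix = 20 - 1 = 19
Supernet: 17.167.64.0/19


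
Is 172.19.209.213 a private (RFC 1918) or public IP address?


RFC 1918 private ranges:
  10.0.0.0/8 (10.0.0.0 - 10.255.255.255)
  172.16.0.0/12 (172.16.0.0 - 172.31.255.255)
  192.168.0.0/16 (192.168.0.0 - 192.168.255.255)
Private (in 172.16.0.0/12)


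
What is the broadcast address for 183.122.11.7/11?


Network: 183.96.0.0/11
Host bits = 21
Set all host bits to 1:
Broadcast: 183.127.255.255


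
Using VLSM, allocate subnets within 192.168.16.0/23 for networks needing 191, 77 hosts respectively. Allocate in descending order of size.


191 hosts -> /24 (254 usable): 192.168.16.0/24
77 hosts -> /25 (126 usable): 192.168.17.0/25
Allocation: 192.168.16.0/24 (191 hosts, 254 usable); 192.168.17.0/25 (77 hosts, 126 usable)


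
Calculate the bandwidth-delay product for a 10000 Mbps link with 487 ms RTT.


BDP = bandwidth * RTT
= 10000 Mbps * 487 ms
= 10000 * 1e6 * 487 / 1000 bits
= 4870000000 bits
= 608750000 bytes
= 594482.4219 KB
BDP = 4870000000 bits (608750000 bytes)


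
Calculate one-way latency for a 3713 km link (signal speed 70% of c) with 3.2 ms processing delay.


Speed = 0.7 * 3e5 km/s = 210000 km/s
Propagation delay = 3713 / 210000 = 0.0177 s = 17.681 ms
Processing delay = 3.2 ms
Total one-way latency = 20.881 ms


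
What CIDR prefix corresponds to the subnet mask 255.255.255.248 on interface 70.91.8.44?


Binary: 11111111.11111111.11111111.11111000
Count leading 1s
Prefix: /29


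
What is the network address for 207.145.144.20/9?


IP:   11001111.10010001.10010000.00010100
Mask: 11111111.10000000.00000000.00000000
AND operation:
Net:  11001111.10000000.00000000.00000000
Network: 207.128.0.0/9


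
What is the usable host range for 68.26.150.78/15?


Network: 68.26.0.0
Broadcast: 68.27.255.255
First usable = network + 1
Last usable = broadcast - 1
Range: 68.26.0.1 to 68.27.255.254


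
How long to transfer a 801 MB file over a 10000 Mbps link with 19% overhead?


Effective throughput = 10000 * (1 - 19/100) = 8100.0 Mbps
File size in Mb = 801 * 8 = 6408 Mb
Time = 6408 / 8100.0
Time = 0.7911 seconds


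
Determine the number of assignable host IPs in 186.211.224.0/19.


Host bits = 32 - 19 = 13
Total addresses = 2^13 = 8192
Usable = total - 2 (network and broadcast)
Usable hosts: 8190


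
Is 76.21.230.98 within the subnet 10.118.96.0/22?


Subnet network: 10.118.96.0
Test IP AND mask: 76.21.228.0
No, 76.21.230.98 is not in 10.118.96.0/22


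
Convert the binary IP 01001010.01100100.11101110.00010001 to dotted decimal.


01001010 = 74
01100100 = 100
11101110 = 238
00010001 = 17
IP: 74.100.238.17


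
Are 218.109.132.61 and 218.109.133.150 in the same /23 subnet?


Mask: 255.255.254.0
218.109.132.61 AND mask = 218.109.132.0
218.109.133.150 AND mask = 218.109.132.0
Yes, same subnet (218.109.132.0)


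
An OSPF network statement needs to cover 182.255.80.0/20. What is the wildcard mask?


Subnet mask: 255.255.240.0
Wildcard = 255.255.255.255 - subnet mask
255 - 255 = 0
255 - 255 = 0
255 - 240 = 15
255 - 0 = 255
Wildcard: 0.0.15.255


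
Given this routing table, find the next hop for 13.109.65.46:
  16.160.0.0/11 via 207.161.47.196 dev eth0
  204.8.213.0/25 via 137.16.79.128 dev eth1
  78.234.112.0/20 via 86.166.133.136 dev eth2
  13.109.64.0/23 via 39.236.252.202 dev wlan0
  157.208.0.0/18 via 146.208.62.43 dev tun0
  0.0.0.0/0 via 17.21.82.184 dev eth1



Longest prefix match for 13.109.65.46:
  /11 16.160.0.0: no
  /25 204.8.213.0: no
  /20 78.234.112.0: no
  /23 13.109.64.0: MATCH
  /18 157.208.0.0: no
  /0 0.0.0.0: MATCH
Selected: next-hop 39.236.252.202 via wlan0 (matched /23)


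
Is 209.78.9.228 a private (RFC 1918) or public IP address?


RFC 1918 private ranges:
  10.0.0.0/8 (10.0.0.0 - 10.255.255.255)
  172.16.0.0/12 (172.16.0.0 - 172.31.255.255)
  192.168.0.0/16 (192.168.0.0 - 192.168.255.255)
Public (not in any RFC 1918 range)


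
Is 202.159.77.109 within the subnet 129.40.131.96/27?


Subnet network: 129.40.131.96
Test IP AND mask: 202.159.77.96
No, 202.159.77.109 is not in 129.40.131.96/27


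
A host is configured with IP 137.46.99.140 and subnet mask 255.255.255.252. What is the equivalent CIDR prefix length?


Binary: 11111111.11111111.11111111.11111100
Count leading 1s
Prefix: /30


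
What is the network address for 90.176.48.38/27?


IP:   01011010.10110000.00110000.00100110
Mask: 11111111.11111111.11111111.11100000
AND operation:
Net:  01011010.10110000.00110000.00100000
Network: 90.176.48.32/27


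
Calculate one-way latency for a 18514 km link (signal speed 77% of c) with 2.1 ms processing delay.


Speed = 0.77 * 3e5 km/s = 231000 km/s
Propagation delay = 18514 / 231000 = 0.0801 s = 80.1472 ms
Processing delay = 2.1 ms
Total one-way latency = 82.2472 ms


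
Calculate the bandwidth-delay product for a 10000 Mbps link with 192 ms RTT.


BDP = bandwidth * RTT
= 10000 Mbps * 192 ms
= 10000 * 1e6 * 192 / 1000 bits
= 1920000000 bits
= 240000000 bytes
= 234375 KB
BDP = 1920000000 bits (240000000 bytes)


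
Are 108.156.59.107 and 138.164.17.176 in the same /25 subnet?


Mask: 255.255.255.128
108.156.59.107 AND mask = 108.156.59.0
138.164.17.176 AND mask = 138.164.17.128
No, different subnets (108.156.59.0 vs 138.164.17.128)


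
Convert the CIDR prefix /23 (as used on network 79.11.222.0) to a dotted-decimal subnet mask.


/23 means 23 network bits, 9 host bits
Binary: 11111111111111111111111000000000
Mask: 255.255.254.0


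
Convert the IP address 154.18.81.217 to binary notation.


154 = 10011010
18 = 00010010
81 = 01010001
217 = 11011001
Binary: 10011010.00010010.01010001.11011001


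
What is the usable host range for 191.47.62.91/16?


Network: 191.47.0.0
Broadcast: 191.47.255.255
First usable = network + 1
Last usable = broadcast - 1
Range: 191.47.0.1 to 191.47.255.254


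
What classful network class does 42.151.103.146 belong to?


First octet: 42
Binary: 00101010
0xxxxxxx -> Class A (1-126)
Class A, default mask 255.0.0.0 (/8)


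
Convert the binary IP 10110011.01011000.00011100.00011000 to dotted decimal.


10110011 = 179
01011000 = 88
00011100 = 28
00011000 = 24
IP: 179.88.28.24


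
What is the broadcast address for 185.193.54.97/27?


Network: 185.193.54.96/27
Host bits = 5
Set all host bits to 1:
Broadcast: 185.193.54.127


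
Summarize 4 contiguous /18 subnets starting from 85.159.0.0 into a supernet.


Original prefix: /18
Number of subnets: 4 = 2^2
New prefix = 18 - 2 = 16
Supernet: 85.159.0.0/16


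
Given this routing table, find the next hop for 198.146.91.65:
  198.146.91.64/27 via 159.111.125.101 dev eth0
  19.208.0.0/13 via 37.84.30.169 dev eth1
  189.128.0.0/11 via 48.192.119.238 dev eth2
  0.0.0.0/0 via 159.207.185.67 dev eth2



Longest prefix match for 198.146.91.65:
  /27 198.146.91.64: MATCH
  /13 19.208.0.0: no
  /11 189.128.0.0: no
  /0 0.0.0.0: MATCH
Selected: next-hop 159.111.125.101 via eth0 (matched /27)


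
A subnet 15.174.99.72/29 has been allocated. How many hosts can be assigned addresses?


Host bits = 32 - 29 = 3
Total addresses = 2^3 = 8
Usable = total - 2 (network and broadcast)
Usable hosts: 6


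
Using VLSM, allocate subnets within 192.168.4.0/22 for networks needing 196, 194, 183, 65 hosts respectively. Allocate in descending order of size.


196 hosts -> /24 (254 usable): 192.168.4.0/24
194 hosts -> /24 (254 usable): 192.168.5.0/24
183 hosts -> /24 (254 usable): 192.168.6.0/24
65 hosts -> /25 (126 usable): 192.168.7.0/25
Allocation: 192.168.4.0/24 (196 hosts, 254 usable); 192.168.5.0/24 (194 hosts, 254 usable); 192.168.6.0/24 (183 hosts, 254 usable); 192.168.7.0/25 (65 hosts, 126 usable)


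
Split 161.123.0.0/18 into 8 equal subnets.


New prefix = 18 + 3 = 21
Each subnet has 2048 addresses
  161.123.0.0/21
  161.123.8.0/21
  161.123.16.0/21
  161.123.24.0/21
  161.123.32.0/21
  161.123.40.0/21
  161.123.48.0/21
  161.123.56.0/21
Subnets: 161.123.0.0/21, 161.123.8.0/21, 161.123.16.0/21, 161.123.24.0/21, 161.123.32.0/21, 161.123.40.0/21, 161.123.48.0/21, 161.123.56.0/21


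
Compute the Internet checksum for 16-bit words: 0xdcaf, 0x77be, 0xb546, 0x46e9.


Sum all words (with carry folding):
+ 0xdcaf = 0xdcaf
+ 0x77be = 0x546e
+ 0xb546 = 0x09b5
+ 0x46e9 = 0x509e
One's complement: ~0x509e
Checksum = 0xaf61


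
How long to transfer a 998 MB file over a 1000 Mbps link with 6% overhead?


Effective throughput = 1000 * (1 - 6/100) = 940 Mbps
File size in Mb = 998 * 8 = 7984 Mb
Time = 7984 / 940
Time = 8.4936 seconds


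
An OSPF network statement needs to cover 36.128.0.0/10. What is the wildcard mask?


Subnet mask: 255.192.0.0
Wildcard = 255.255.255.255 - subnet mask
255 - 255 = 0
255 - 192 = 63
255 - 0 = 255
255 - 0 = 255
Wildcard: 0.63.255.255


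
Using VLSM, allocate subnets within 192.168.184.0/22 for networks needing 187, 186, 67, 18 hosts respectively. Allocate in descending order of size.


187 hosts -> /24 (254 usable): 192.168.184.0/24
186 hosts -> /24 (254 usable): 192.168.185.0/24
67 hosts -> /25 (126 usable): 192.168.186.0/25
18 hosts -> /27 (30 usable): 192.168.186.128/27
Allocation: 192.168.184.0/24 (187 hosts, 254 usable); 192.168.185.0/24 (186 hosts, 254 usable); 192.168.186.0/25 (67 hosts, 126 usable); 192.168.186.128/27 (18 hosts, 30 usable)


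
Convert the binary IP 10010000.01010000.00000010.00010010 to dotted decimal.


10010000 = 144
01010000 = 80
00000010 = 2
00010010 = 18
IP: 144.80.2.18


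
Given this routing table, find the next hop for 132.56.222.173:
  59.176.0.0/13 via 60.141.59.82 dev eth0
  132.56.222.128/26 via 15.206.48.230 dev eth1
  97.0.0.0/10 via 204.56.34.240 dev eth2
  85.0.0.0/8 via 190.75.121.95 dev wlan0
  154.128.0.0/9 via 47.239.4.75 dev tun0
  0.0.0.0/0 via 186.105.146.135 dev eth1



Longest prefix match for 132.56.222.173:
  /13 59.176.0.0: no
  /26 132.56.222.128: MATCH
  /10 97.0.0.0: no
  /8 85.0.0.0: no
  /9 154.128.0.0: no
  /0 0.0.0.0: MATCH
Selected: next-hop 15.206.48.230 via eth1 (matched /26)


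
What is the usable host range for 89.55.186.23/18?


Network: 89.55.128.0
Broadcast: 89.55.191.255
First usable = network + 1
Last usable = broadcast - 1
Range: 89.55.128.1 to 89.55.191.254


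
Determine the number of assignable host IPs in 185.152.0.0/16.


Host bits = 32 - 16 = 16
Total addresses = 2^16 = 65536
Usable = total - 2 (network and broadcast)
Usable hosts: 65534


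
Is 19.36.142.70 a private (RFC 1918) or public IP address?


RFC 1918 private ranges:
  10.0.0.0/8 (10.0.0.0 - 10.255.255.255)
  172.16.0.0/12 (172.16.0.0 - 172.31.255.255)
  192.168.0.0/16 (192.168.0.0 - 192.168.255.255)
Public (not in any RFC 1918 range)


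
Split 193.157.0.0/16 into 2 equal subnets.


New prefix = 16 + 1 = 17
Each subnet has 32768 addresses
  193.157.0.0/17
  193.157.128.0/17
Subnets: 193.157.0.0/17, 193.157.128.0/17


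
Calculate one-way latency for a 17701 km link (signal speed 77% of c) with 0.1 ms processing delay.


Speed = 0.77 * 3e5 km/s = 231000 km/s
Propagation delay = 17701 / 231000 = 0.0766 s = 76.6277 ms
Processing delay = 0.1 ms
Total one-way latency = 76.7277 ms


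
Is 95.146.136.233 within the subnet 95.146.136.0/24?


Subnet network: 95.146.136.0
Test IP AND mask: 95.146.136.0
Yes, 95.146.136.233 is in 95.146.136.0/24


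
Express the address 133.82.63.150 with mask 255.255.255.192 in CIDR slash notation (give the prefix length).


Binary: 11111111.11111111.11111111.11000000
Count leading 1s
Prefix: /26


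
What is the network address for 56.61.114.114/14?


IP:   00111000.00111101.01110010.01110010
Mask: 11111111.11111100.00000000.00000000
AND operation:
Net:  00111000.00111100.00000000.00000000
Network: 56.60.0.0/14


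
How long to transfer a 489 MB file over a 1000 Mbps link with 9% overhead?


Effective throughput = 1000 * (1 - 9/100) = 910 Mbps
File size in Mb = 489 * 8 = 3912 Mb
Time = 3912 / 910
Time = 4.2989 seconds


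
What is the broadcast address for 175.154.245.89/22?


Network: 175.154.244.0/22
Host bits = 10
Set all host bits to 1:
Broadcast: 175.154.247.255


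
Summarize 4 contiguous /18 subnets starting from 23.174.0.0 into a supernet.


Original prefix: /18
Number of subnets: 4 = 2^2
New prefix = 18 - 2 = 16
Supernet: 23.174.0.0/16


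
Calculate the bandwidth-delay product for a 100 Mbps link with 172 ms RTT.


BDP = bandwidth * RTT
= 100 Mbps * 172 ms
= 100 * 1e6 * 172 / 1000 bits
= 17200000 bits
= 2150000 bytes
= 2099.6094 KB
BDP = 17200000 bits (2150000 bytes)


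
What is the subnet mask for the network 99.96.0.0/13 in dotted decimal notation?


/13 means 13 network bits, 19 host bits
Binary: 11111111111110000000000000000000
Mask: 255.248.0.0


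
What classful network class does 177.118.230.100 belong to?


First octet: 177
Binary: 10110001
10xxxxxx -> Class B (128-191)
Class B, default mask 255.255.0.0 (/16)


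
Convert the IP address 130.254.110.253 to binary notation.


130 = 10000010
254 = 11111110
110 = 01101110
253 = 11111101
Binary: 10000010.11111110.01101110.11111101


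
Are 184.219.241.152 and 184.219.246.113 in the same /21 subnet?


Mask: 255.255.248.0
184.219.241.152 AND mask = 184.219.240.0
184.219.246.113 AND mask = 184.219.240.0
Yes, same subnet (184.219.240.0)


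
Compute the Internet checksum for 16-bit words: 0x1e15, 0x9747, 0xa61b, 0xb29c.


Sum all words (with carry folding):
+ 0x1e15 = 0x1e15
+ 0x9747 = 0xb55c
+ 0xa61b = 0x5b78
+ 0xb29c = 0x0e15
One's complement: ~0x0e15
Checksum = 0xf1ea


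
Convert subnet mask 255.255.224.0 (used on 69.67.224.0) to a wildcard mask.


Subnet mask: 255.255.224.0
Wildcard = 255.255.255.255 - subnet mask
255 - 255 = 0
255 - 255 = 0
255 - 224 = 31
255 - 0 = 255
Wildcard: 0.0.31.255


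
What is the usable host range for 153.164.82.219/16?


Network: 153.164.0.0
Broadcast: 153.164.255.255
First usable = network + 1
Last usable = broadcast - 1
Range: 153.164.0.1 to 153.164.255.254


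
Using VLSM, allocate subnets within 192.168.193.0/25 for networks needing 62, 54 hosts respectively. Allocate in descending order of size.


62 hosts -> /26 (62 usable): 192.168.193.0/26
54 hosts -> /26 (62 usable): 192.168.193.64/26
Allocation: 192.168.193.0/26 (62 hosts, 62 usable); 192.168.193.64/26 (54 hosts, 62 usable)


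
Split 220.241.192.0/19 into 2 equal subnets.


New prefix = 19 + 1 = 20
Each subnet has 4096 addresses
  220.241.192.0/20
  220.241.208.0/20
Subnets: 220.241.192.0/20, 220.241.208.0/20


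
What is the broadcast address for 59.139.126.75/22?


Network: 59.139.124.0/22
Host bits = 10
Set all host bits to 1:
Broadcast: 59.139.127.255


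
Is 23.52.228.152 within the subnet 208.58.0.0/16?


Subnet network: 208.58.0.0
Test IP AND mask: 23.52.0.0
No, 23.52.228.152 is not in 208.58.0.0/16


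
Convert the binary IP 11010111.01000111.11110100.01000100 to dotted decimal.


11010111 = 215
01000111 = 71
11110100 = 244
01000100 = 68
IP: 215.71.244.68


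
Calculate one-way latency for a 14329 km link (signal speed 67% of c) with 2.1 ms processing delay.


Speed = 0.67 * 3e5 km/s = 201000 km/s
Propagation delay = 14329 / 201000 = 0.0713 s = 71.2886 ms
Processing delay = 2.1 ms
Total one-way latency = 73.3886 ms


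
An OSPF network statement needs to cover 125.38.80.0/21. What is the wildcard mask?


Subnet mask: 255.255.248.0
Wildcard = 255.255.255.255 - subnet mask
255 - 255 = 0
255 - 255 = 0
255 - 248 = 7
255 - 0 = 255
Wildcard: 0.0.7.255


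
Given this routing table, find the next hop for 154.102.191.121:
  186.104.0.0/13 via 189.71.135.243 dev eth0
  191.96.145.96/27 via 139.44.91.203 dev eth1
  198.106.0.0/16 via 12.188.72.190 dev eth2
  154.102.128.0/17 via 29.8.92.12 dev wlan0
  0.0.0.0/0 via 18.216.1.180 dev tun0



Longest prefix match for 154.102.191.121:
  /13 186.104.0.0: no
  /27 191.96.145.96: no
  /16 198.106.0.0: no
  /17 154.102.128.0: MATCH
  /0 0.0.0.0: MATCH
Selected: next-hop 29.8.92.12 via wlan0 (matched /17)


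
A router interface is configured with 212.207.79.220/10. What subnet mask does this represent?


/10 means 10 network bits, 22 host bits
Binary: 11111111110000000000000000000000
Mask: 255.192.0.0


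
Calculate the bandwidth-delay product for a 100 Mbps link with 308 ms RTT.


BDP = bandwidth * RTT
= 100 Mbps * 308 ms
= 100 * 1e6 * 308 / 1000 bits
= 30800000 bits
= 3850000 bytes
= 3759.7656 KB
BDP = 30800000 bits (3850000 bytes)


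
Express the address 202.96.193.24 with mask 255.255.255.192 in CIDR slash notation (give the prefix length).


Binary: 11111111.11111111.11111111.11000000
Count leading 1s
Prefix: /26


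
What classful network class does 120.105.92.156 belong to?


First octet: 120
Binary: 01111000
0xxxxxxx -> Class A (1-126)
Class A, default mask 255.0.0.0 (/8)


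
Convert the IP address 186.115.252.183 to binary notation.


186 = 10111010
115 = 01110011
252 = 11111100
183 = 10110111
Binary: 10111010.01110011.11111100.10110111


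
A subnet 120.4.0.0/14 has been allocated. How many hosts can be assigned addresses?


Host bits = 32 - 14 = 18
Total addresses = 2^18 = 262144
Usable = total - 2 (network and broadcast)
Usable hosts: 262142


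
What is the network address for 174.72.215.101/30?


IP:   10101110.01001000.11010111.01100101
Mask: 11111111.11111111.11111111.11111100
AND operation:
Net:  10101110.01001000.11010111.01100100
Network: 174.72.215.100/30


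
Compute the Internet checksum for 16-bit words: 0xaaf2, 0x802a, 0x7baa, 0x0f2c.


Sum all words (with carry folding):
+ 0xaaf2 = 0xaaf2
+ 0x802a = 0x2b1d
+ 0x7baa = 0xa6c7
+ 0x0f2c = 0xb5f3
One's complement: ~0xb5f3
Checksum = 0x4a0c


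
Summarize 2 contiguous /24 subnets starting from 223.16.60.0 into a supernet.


Original prefix: /24
Number of subnets: 2 = 2^1
New prefix = 24 - 1 = 23
Supernet: 223.16.60.0/23


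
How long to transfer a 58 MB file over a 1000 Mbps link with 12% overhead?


Effective throughput = 1000 * (1 - 12/100) = 880 Mbps
File size in Mb = 58 * 8 = 464 Mb
Time = 464 / 880
Time = 0.5273 seconds


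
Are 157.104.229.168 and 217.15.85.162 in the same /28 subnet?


Mask: 255.255.255.240
157.104.229.168 AND mask = 157.104.229.160
217.15.85.162 AND mask = 217.15.85.160
No, different subnets (157.104.229.160 vs 217.15.85.160)


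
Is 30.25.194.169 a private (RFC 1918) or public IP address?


RFC 1918 private ranges:
  10.0.0.0/8 (10.0.0.0 - 10.255.255.255)
  172.16.0.0/12 (172.16.0.0 - 172.31.255.255)
  192.168.0.0/16 (192.168.0.0 - 192.168.255.255)
Public (not in any RFC 1918 range)


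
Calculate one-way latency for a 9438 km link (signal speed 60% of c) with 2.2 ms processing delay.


Speed = 0.6 * 3e5 km/s = 180000 km/s
Propagation delay = 9438 / 180000 = 0.0524 s = 52.4333 ms
Processing delay = 2.2 ms
Total one-way latency = 54.6333 ms


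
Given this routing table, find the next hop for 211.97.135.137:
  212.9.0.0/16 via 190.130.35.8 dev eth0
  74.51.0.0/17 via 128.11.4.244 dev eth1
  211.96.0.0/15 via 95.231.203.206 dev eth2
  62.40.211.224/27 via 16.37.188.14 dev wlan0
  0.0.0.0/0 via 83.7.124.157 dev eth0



Longest prefix match for 211.97.135.137:
  /16 212.9.0.0: no
  /17 74.51.0.0: no
  /15 211.96.0.0: MATCH
  /27 62.40.211.224: no
  /0 0.0.0.0: MATCH
Selected: next-hop 95.231.203.206 via eth2 (matched /15)


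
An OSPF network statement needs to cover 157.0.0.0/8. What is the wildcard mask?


Subnet mask: 255.0.0.0
Wildcard = 255.255.255.255 - subnet mask
255 - 255 = 0
255 - 0 = 255
255 - 0 = 255
255 - 0 = 255
Wildcard: 0.255.255.255


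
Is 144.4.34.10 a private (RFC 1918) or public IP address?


RFC 1918 private ranges:
  10.0.0.0/8 (10.0.0.0 - 10.255.255.255)
  172.16.0.0/12 (172.16.0.0 - 172.31.255.255)
  192.168.0.0/16 (192.168.0.0 - 192.168.255.255)
Public (not in any RFC 1918 range)


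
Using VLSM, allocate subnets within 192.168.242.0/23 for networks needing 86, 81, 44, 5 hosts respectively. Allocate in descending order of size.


86 hosts -> /25 (126 usable): 192.168.242.0/25
81 hosts -> /25 (126 usable): 192.168.242.128/25
44 hosts -> /26 (62 usable): 192.168.243.0/26
5 hosts -> /29 (6 usable): 192.168.243.64/29
Allocation: 192.168.242.0/25 (86 hosts, 126 usable); 192.168.242.128/25 (81 hosts, 126 usable); 192.168.243.0/26 (44 hosts, 62 usable); 192.168.243.64/29 (5 hosts, 6 usable)


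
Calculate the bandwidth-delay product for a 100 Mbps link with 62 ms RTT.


BDP = bandwidth * RTT
= 100 Mbps * 62 ms
= 100 * 1e6 * 62 / 1000 bits
= 6200000 bits
= 775000 bytes
= 756.8359 KB
BDP = 6200000 bits (775000 bytes)


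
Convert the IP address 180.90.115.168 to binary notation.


180 = 10110100
90 = 01011010
115 = 01110011
168 = 10101000
Binary: 10110100.01011010.01110011.10101000


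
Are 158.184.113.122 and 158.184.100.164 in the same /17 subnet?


Mask: 255.255.128.0
158.184.113.122 AND mask = 158.184.0.0
158.184.100.164 AND mask = 158.184.0.0
Yes, same subnet (158.184.0.0)


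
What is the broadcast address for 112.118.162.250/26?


Network: 112.118.162.192/26
Host bits = 6
Set all host bits to 1:
Broadcast: 112.118.162.255


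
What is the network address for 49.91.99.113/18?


IP:   00110001.01011011.01100011.01110001
Mask: 11111111.11111111.11000000.00000000
AND operation:
Net:  00110001.01011011.01000000.00000000
Network: 49.91.64.0/18


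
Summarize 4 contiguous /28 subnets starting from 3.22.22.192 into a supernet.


Original prefix: /28
Number of subnets: 4 = 2^2
New prefix = 28 - 2 = 26
Supernet: 3.22.22.192/26


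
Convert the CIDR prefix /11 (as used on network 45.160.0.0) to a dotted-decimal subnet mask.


/11 means 11 network bits, 21 host bits
Binary: 11111111111000000000000000000000
Mask: 255.224.0.0


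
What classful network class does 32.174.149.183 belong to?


First octet: 32
Binary: 00100000
0xxxxxxx -> Class A (1-126)
Class A, default mask 255.0.0.0 (/8)


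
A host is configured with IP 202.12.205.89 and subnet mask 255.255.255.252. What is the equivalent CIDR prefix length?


Binary: 11111111.11111111.11111111.11111100
Count leading 1s
Prefix: /30


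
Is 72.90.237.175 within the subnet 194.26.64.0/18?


Subnet network: 194.26.64.0
Test IP AND mask: 72.90.192.0
No, 72.90.237.175 is not in 194.26.64.0/18


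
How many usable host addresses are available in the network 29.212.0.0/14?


Host bits = 32 - 14 = 18
Total addresses = 2^18 = 262144
Usable = total - 2 (network and broadcast)
Usable hosts: 262142


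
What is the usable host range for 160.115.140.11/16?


Network: 160.115.0.0
Broadcast: 160.115.255.255
First usable = network + 1
Last usable = broadcast - 1
Range: 160.115.0.1 to 160.115.255.254


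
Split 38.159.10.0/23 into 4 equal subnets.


New prefix = 23 + 2 = 25
Each subnet has 128 addresses
  38.159.10.0/25
  38.159.10.128/25
  38.159.11.0/25
  38.159.11.128/25
Subnets: 38.159.10.0/25, 38.159.10.128/25, 38.159.11.0/25, 38.159.11.128/25


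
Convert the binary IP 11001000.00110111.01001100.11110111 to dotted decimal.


11001000 = 200
00110111 = 55
01001100 = 76
11110111 = 247
IP: 200.55.76.247


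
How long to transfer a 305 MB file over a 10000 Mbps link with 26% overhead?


Effective throughput = 10000 * (1 - 26/100) = 7400 Mbps
File size in Mb = 305 * 8 = 2440 Mb
Time = 2440 / 7400
Time = 0.3297 seconds


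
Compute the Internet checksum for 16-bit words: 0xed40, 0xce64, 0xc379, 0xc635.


Sum all words (with carry folding):
+ 0xed40 = 0xed40
+ 0xce64 = 0xbba5
+ 0xc379 = 0x7f1f
+ 0xc635 = 0x4555
One's complement: ~0x4555
Checksum = 0xbaaa


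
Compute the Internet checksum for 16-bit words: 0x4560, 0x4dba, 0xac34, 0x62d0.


Sum all words (with carry folding):
+ 0x4560 = 0x4560
+ 0x4dba = 0x931a
+ 0xac34 = 0x3f4f
+ 0x62d0 = 0xa21f
One's complement: ~0xa21f
Checksum = 0x5de0


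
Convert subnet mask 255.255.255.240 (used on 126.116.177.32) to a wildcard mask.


Subnet mask: 255.255.255.240
Wildcard = 255.255.255.255 - subnet mask
255 - 255 = 0
255 - 255 = 0
255 - 255 = 0
255 - 240 = 15
Wildcard: 0.0.0.15


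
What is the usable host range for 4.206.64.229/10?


Network: 4.192.0.0
Broadcast: 4.255.255.255
First usable = network + 1
Last usable = broadcast - 1
Range: 4.192.0.1 to 4.255.255.254


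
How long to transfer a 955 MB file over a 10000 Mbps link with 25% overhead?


Effective throughput = 10000 * (1 - 25/100) = 7500 Mbps
File size in Mb = 955 * 8 = 7640 Mb
Time = 7640 / 7500
Time = 1.0187 seconds


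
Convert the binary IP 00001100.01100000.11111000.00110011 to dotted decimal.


00001100 = 12
01100000 = 96
11111000 = 248
00110011 = 51
IP: 12.96.248.51


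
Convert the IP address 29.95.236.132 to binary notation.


29 = 00011101
95 = 01011111
236 = 11101100
132 = 10000100
Binary: 00011101.01011111.11101100.10000100


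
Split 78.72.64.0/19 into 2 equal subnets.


New prefix = 19 + 1 = 20
Each subnet has 4096 addresses
  78.72.64.0/20
  78.72.80.0/20
Subnets: 78.72.64.0/20, 78.72.80.0/20


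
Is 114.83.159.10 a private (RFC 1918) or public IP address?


RFC 1918 private ranges:
  10.0.0.0/8 (10.0.0.0 - 10.255.255.255)
  172.16.0.0/12 (172.16.0.0 - 172.31.255.255)
  192.168.0.0/16 (192.168.0.0 - 192.168.255.255)
Public (not in any RFC 1918 range)


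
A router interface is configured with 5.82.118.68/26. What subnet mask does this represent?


/26 means 26 network bits, 6 host bits
Binary: 11111111111111111111111111000000
Mask: 255.255.255.192


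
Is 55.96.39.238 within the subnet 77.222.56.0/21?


Subnet network: 77.222.56.0
Test IP AND mask: 55.96.32.0
No, 55.96.39.238 is not in 77.222.56.0/21


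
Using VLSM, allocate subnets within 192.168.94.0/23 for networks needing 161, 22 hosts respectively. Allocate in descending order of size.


161 hosts -> /24 (254 usable): 192.168.94.0/24
22 hosts -> /27 (30 usable): 192.168.95.0/27
Allocation: 192.168.94.0/24 (161 hosts, 254 usable); 192.168.95.0/27 (22 hosts, 30 usable)


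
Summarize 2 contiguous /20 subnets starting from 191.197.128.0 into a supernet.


Original prefix: /20
Number of subnets: 2 = 2^1
New prefix = 20 - 1 = 19
Supernet: 191.197.128.0/19


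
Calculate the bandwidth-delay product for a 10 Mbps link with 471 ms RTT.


BDP = bandwidth * RTT
= 10 Mbps * 471 ms
= 10 * 1e6 * 471 / 1000 bits
= 4710000 bits
= 588750 bytes
= 574.9512 KB
BDP = 4710000 bits (588750 bytes)


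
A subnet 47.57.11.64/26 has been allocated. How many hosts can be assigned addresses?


Host bits = 32 - 26 = 6
Total addresses = 2^6 = 64
Usable = total - 2 (network and broadcast)
Usable hosts: 62


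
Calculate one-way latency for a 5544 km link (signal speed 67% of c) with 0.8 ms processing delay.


Speed = 0.67 * 3e5 km/s = 201000 km/s
Propagation delay = 5544 / 201000 = 0.0276 s = 27.5821 ms
Processing delay = 0.8 ms
Total one-way latency = 28.3821 ms


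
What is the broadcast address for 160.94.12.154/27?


Network: 160.94.12.128/27
Host bits = 5
Set all host bits to 1:
Broadcast: 160.94.12.159


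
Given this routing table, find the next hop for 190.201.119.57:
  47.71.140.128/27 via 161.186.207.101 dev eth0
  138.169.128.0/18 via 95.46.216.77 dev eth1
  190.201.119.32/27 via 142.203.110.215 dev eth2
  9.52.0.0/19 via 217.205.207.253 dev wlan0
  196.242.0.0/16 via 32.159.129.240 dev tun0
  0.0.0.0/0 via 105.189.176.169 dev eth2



Longest prefix match for 190.201.119.57:
  /27 47.71.140.128: no
  /18 138.169.128.0: no
  /27 190.201.119.32: MATCH
  /19 9.52.0.0: no
  /16 196.242.0.0: no
  /0 0.0.0.0: MATCH
Selected: next-hop 142.203.110.215 via eth2 (matched /27)


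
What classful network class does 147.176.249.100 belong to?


First octet: 147
Binary: 10010011
10xxxxxx -> Class B (128-191)
Class B, default mask 255.255.0.0 (/16)


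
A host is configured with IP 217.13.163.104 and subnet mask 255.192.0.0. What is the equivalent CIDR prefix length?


Binary: 11111111.11000000.00000000.00000000
Count leading 1s
Prefix: /10


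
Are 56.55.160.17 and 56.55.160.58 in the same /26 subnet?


Mask: 255.255.255.192
56.55.160.17 AND mask = 56.55.160.0
56.55.160.58 AND mask = 56.55.160.0
Yes, same subnet (56.55.160.0)


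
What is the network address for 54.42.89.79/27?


IP:   00110110.00101010.01011001.01001111
Mask: 11111111.11111111.11111111.11100000
AND operation:
Net:  00110110.00101010.01011001.01000000
Network: 54.42.89.64/27


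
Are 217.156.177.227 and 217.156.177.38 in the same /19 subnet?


Mask: 255.255.224.0
217.156.177.227 AND mask = 217.156.160.0
217.156.177.38 AND mask = 217.156.160.0
Yes, same subnet (217.156.160.0)


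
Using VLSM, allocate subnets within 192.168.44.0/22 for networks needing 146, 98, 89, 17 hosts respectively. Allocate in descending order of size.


146 hosts -> /24 (254 usable): 192.168.44.0/24
98 hosts -> /25 (126 usable): 192.168.45.0/25
89 hosts -> /25 (126 usable): 192.168.45.128/25
17 hosts -> /27 (30 usable): 192.168.46.0/27
Allocation: 192.168.44.0/24 (146 hosts, 254 usable); 192.168.45.0/25 (98 hosts, 126 usable); 192.168.45.128/25 (89 hosts, 126 usable); 192.168.46.0/27 (17 hosts, 30 usable)


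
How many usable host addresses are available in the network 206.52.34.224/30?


Host bits = 32 - 30 = 2
Total addresses = 2^2 = 4
Usable = total - 2 (network and broadcast)
Usable hosts: 2


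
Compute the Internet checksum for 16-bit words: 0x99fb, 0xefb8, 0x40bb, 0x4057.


Sum all words (with carry folding):
+ 0x99fb = 0x99fb
+ 0xefb8 = 0x89b4
+ 0x40bb = 0xca6f
+ 0x4057 = 0x0ac7
One's complement: ~0x0ac7
Checksum = 0xf538


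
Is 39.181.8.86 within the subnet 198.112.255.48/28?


Subnet network: 198.112.255.48
Test IP AND mask: 39.181.8.80
No, 39.181.8.86 is not in 198.112.255.48/28


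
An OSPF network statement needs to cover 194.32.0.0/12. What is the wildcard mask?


Subnet mask: 255.240.0.0
Wildcard = 255.255.255.255 - subnet mask
255 - 255 = 0
255 - 240 = 15
255 - 0 = 255
255 - 0 = 255
Wildcard: 0.15.255.255


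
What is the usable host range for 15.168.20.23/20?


Network: 15.168.16.0
Broadcast: 15.168.31.255
First usable = network + 1
Last usable = broadcast - 1
Range: 15.168.16.1 to 15.168.31.254


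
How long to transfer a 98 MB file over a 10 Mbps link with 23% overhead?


Effective throughput = 10 * (1 - 23/100) = 7.7 Mbps
File size in Mb = 98 * 8 = 784 Mb
Time = 784 / 7.7
Time = 101.8182 seconds


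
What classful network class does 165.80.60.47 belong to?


First octet: 165
Binary: 10100101
10xxxxxx -> Class B (128-191)
Class B, default mask 255.255.0.0 (/16)


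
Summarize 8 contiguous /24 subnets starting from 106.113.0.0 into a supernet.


Original prefix: /24
Number of subnets: 8 = 2^3
New prefix = 24 - 3 = 21
Supernet: 106.113.0.0/21


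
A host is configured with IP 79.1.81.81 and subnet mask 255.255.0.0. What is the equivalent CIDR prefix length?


Binary: 11111111.11111111.00000000.00000000
Count leading 1s
Prefix: /16


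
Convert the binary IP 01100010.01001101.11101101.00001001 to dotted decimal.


01100010 = 98
01001101 = 77
11101101 = 237
00001001 = 9
IP: 98.77.237.9


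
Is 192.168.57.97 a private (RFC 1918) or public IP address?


RFC 1918 private ranges:
  10.0.0.0/8 (10.0.0.0 - 10.255.255.255)
  172.16.0.0/12 (172.16.0.0 - 172.31.255.255)
  192.168.0.0/16 (192.168.0.0 - 192.168.255.255)
Private (in 192.168.0.0/16)


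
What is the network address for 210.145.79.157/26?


IP:   11010010.10010001.01001111.10011101
Mask: 11111111.11111111.11111111.11000000
AND operation:
Net:  11010010.10010001.01001111.10000000
Network: 210.145.79.128/26


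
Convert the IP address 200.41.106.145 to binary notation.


200 = 11001000
41 = 00101001
106 = 01101010
145 = 10010001
Binary: 11001000.00101001.01101010.10010001


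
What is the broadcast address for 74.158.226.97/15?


Network: 74.158.0.0/15
Host bits = 17
Set all host bits to 1:
Broadcast: 74.159.255.255


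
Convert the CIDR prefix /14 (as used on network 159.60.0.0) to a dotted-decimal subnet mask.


/14 means 14 network bits, 18 host bits
Binary: 11111111111111000000000000000000
Mask: 255.252.0.0
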